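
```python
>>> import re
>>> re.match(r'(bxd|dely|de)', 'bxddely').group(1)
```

'bxd'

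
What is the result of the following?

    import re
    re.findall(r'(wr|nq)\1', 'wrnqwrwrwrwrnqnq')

['wr', 'wr', 'nq']

A backreference is literal: `\1` must see the identical characters the first group matched.
Walking the string: at [4:8] match 'wrwr', group 1 = 'wr'; at [8:12] match 'wrwr', group 1 = 'wr'; at [12:16] match 'nqnq', group 1 = 'nq'.
With a single group, `findall` returns only what that group captured — 3 items.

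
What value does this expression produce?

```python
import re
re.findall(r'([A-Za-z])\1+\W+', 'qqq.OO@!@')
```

['q', 'O']

A backreference is literal: `\1` must see the identical characters the first group matched.
One capturing group, so `findall` returns just the captured substring from each match — 2 in all.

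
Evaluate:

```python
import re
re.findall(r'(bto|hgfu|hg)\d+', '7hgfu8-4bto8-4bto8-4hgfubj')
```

With a single group, `findall` returns only what that group captured — 3 items.

['hgfu', 'bto', 'bto']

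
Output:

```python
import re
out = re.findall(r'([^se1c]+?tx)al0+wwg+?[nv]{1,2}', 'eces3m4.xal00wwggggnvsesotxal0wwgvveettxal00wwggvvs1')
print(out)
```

This matches one or more of any character except [se1c] (lazy), then the literal 'tx' (captured); then the literal 'al', then one or more of a literal '0', then the literal 'ww'; then one or more of a literal 'g' (lazy), then 1 to 2 of one of [nv].
Walking the string: at [24:35] match 'otxal0wwgvv', group 1 = 'otx'; at [37:50] match 'ttxal00wwggvv', group 1 = 'ttx'.
One capturing group, so `findall` returns just the captured substring from each match — 2 in all.

['otx', 'ttx']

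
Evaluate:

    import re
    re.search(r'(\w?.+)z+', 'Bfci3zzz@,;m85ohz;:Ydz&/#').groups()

This matches optionally a word character, then one or more of any character (captured); then one or more of a literal 'z'.
`search` walks the string left to right and returns the first match it finds.
The match spans [0:22] → 'Bfci3zzz@,;m85ohz;:Ydz'.
Captured: group 1 = 'Bfci3zzz@,;m85ohz;:Yd'.

('Bfci3zzz@,;m85ohz;:Yd',)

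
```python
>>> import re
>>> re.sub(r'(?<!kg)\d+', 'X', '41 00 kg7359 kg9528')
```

'X X kg7X kg9X'

A negative assertion filters positions out without eating any characters.
Each match is replaced by 'X'.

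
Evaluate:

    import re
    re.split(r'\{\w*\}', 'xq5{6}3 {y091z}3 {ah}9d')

['xq5', '3 ', '3 ', '9d']

Each match becomes a cut point; 4 segments remain.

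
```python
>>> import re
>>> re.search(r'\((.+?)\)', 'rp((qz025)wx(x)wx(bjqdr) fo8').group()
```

'((qz025)'

A `+?`/`*?`/`{m,n}?` starts at its minimum and grows only as far as needed for what follows to match.
Unlike `match`, `search` isn't anchored — it looks for the pattern anywhere in the string.
The match spans [2:10] → '((qz025)'.
Captured: group 1 = '(qz025'.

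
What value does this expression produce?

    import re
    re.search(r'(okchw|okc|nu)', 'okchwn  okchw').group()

'okchw'

`|` is ordered: at each position the engine commits to the first alternative that works.
The match spans [0:5] → 'okchw'.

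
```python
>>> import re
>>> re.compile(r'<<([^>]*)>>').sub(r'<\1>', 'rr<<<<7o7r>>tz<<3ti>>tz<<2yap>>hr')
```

Matches: at [2:12] → '<<<<7o7r>>'; at [14:21] → '<<3ti>>'; at [23:31] → '<<2yap>>'.
Each match is replaced using the text its own group 1 captured.

'rr<<<7o7r>tz<3ti>tz<2yap>hr'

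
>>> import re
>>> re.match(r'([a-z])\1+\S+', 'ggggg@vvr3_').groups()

The backreference `\1` re-matches whatever the first group consumed, character for character.
`match` is anchored at position 0; if the pattern doesn't fit there, it returns None.
The match spans [0:11] → 'ggggg@vvr3_'.
Captured: group 1 = 'g'.

('g',)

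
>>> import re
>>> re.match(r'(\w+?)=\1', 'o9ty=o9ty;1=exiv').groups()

('o9ty',)

`\1` has to match the exact text group 1 already captured.
With `match`, the pattern is implicitly anchored at the beginning.
The match spans [0:9] → 'o9ty=o9ty'.
Captured: group 1 = 'o9ty'.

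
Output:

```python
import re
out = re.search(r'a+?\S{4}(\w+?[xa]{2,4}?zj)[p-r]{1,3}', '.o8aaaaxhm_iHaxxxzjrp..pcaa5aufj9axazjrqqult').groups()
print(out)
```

('hm_iHaxxxzj',)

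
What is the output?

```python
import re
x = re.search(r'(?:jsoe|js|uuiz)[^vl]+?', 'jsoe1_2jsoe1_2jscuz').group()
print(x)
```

Alternation isn't longest-match — the leftmost alternative that fits at this position is chosen.
The match spans [0:5] → 'jsoe1'.

jsoe1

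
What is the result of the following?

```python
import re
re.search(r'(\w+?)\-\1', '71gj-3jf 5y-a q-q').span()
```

`\1` is not a pattern — it's the concrete string captured by group 1, re-applied verbatim.
The match spans [14:17] → 'q-q'.

(14, 17)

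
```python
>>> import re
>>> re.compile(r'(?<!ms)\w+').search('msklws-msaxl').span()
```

`(?!…)`/`(?<!…)` only lets a position through if the neighbouring text does NOT match; no characters are consumed.
`re.search` scans for the first position where the pattern succeeds.
The match spans [0:6] → 'msklws'.

(0, 6)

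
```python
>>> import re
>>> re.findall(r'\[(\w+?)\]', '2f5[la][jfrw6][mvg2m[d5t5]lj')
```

['la', 'jfrw6', 'd5t5']

`findall` collects group 1 from each match (3 total).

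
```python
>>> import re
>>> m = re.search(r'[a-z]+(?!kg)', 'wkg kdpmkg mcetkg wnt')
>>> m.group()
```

A negative assertion filters positions out without eating any characters.
`re.search` scans for the first position where the pattern succeeds.
The match spans [0:3] → 'wkg'.

'wkg'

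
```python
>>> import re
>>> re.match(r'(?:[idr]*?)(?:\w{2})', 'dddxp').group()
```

The pattern matches zero or more of one of [idr] (lazy) (non-capturing group); then exactly 2 of a word character (non-capturing group).
With the lazy modifier that quantifier settles for the fewest repetitions that let the rest of the pattern succeed (the atoms after it are unaffected and can still be greedy).
`re.match` won't scan ahead — the pattern has to work from the very first character.
The match spans [0:2] → 'dd'.

'dd'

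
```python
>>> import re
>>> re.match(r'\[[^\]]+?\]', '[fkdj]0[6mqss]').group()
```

'[fkdj]'

`match` is anchored at position 0; if the pattern doesn't fit there, it returns None.
The match spans [0:6] → '[fkdj]'.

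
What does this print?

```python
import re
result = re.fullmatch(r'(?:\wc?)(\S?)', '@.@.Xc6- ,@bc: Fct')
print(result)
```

None

The pattern matches a word character, then optionally a literal 'c' (non-capturing group); then optionally a non-whitespace character (captured).
`re.fullmatch` is like wrapping the pattern in `^…$` (in single-line mode).
Here there's no way to consume every character, so the call returns None.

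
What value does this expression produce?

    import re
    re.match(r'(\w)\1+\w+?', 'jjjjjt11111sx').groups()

('j',)

A backreference is literal: `\1` must see the identical characters the first group matched.
`re.match` won't scan ahead — the pattern has to work from the very first character.
The match spans [0:6] → 'jjjjjt'.
Captured: group 1 = 'j'.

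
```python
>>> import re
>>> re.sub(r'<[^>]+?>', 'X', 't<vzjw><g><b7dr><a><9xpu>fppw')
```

'tXXXXXfppw'

Every occurrence is swapped for 'X'.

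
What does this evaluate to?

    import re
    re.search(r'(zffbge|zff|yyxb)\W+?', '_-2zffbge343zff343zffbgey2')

Unlike `match`, `search` isn't anchored — it looks for the pattern anywhere in the string.
Here the pattern never matches, so the call returns None.

None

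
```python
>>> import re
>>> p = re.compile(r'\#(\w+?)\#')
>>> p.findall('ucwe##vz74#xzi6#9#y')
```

['vz74', '9']

Scanning left to right: at [5:11] match '#vz74#', group 1 = 'vz74'; at [15:18] match '#9#', group 1 = '9'.
One capturing group, so `findall` returns just the captured substring from each match — 2 in all.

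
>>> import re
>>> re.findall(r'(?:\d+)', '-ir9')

The pattern matches one or more of a digit (non-capturing group).
Walking the string: at [3:4] → '9'.
`findall` yields the raw match text (1 of them) because the pattern has no groups.

['9']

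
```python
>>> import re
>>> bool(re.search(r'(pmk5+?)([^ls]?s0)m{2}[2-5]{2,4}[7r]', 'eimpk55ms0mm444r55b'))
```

False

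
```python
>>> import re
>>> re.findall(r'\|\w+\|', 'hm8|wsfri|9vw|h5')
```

Scanning left to right: at [3:10] → '|wsfri|'.
With no groups in the pattern, `findall` gives back each whole match — 1 here.

['|wsfri|']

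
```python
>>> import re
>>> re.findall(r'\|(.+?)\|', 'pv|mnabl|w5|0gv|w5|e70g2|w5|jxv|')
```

Lazy quantifiers expand one character at a time until the remainder of the pattern can match.
One capturing group, so `findall` returns just the captured substring from each match — 4 in all.

['mnabl', '0gv', 'e70g2', 'jxv']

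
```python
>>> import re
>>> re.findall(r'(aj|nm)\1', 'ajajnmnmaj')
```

['aj', 'nm']

A backreference is literal: `\1` must see the identical characters the first group matched.
With a single group, `findall` returns only what that group captured — 2 items.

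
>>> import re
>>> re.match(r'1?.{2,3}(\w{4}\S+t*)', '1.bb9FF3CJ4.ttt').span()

(0, 15)

`match` is anchored at position 0; if the pattern doesn't fit there, it returns None.
The match spans [0:15] → '1.bb9FF3CJ4.ttt'.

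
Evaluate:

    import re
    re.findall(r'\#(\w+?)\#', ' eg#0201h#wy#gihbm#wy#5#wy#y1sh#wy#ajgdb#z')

['0201h', 'gihbm', '5', 'y1sh', 'ajgdb']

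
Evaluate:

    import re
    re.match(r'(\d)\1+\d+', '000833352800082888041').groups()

After group 1 captures some text, `\1` only succeeds where that same text appears again.
With `match`, the pattern is implicitly anchored at the beginning.
The match spans [0:21] → '000833352800082888041'.
Captured: group 1 = '0'.

('0',)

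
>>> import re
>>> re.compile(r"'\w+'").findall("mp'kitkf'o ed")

["'kitkf'"]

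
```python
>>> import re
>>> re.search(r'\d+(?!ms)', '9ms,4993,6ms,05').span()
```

(4, 8)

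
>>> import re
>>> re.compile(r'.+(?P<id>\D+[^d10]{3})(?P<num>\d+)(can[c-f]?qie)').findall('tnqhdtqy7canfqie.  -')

[('dtqy', '7', 'canfqie')]

Pattern: one or more of any character; then one or more of a non-digit, then exactly 3 of any character except [d10] (captured as 'id'); then one or more of a digit (captured as 'num'); then the literal 'can', then optionally a character in [c-f], then the literal 'qie' (captured).
Matches: at [0:16] match 'tnqhdtqy7canfqie', groups = ('dtqy', '7', 'canfqie').
Multiple groups make `findall` return tuples — one 3-tuple for the one match.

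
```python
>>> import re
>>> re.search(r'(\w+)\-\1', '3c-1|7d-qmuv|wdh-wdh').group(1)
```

The match spans [13:20] → 'wdh-wdh'.
Captured: group 1 = 'wdh'.

'wdh'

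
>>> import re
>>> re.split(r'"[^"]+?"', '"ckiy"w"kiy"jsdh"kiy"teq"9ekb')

['', 'w', 'jsdh', 'teq"9ekb']

`split` removes every match and returns the 4 fragments in between.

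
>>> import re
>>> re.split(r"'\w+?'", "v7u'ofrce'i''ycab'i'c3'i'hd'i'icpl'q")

['v7u', "i'", 'i', 'i', 'i', 'q']

Matches to split on: at [3:10] → "'ofrce'"; at [12:18] → "'ycab'"; at [19:23] → "'c3'"; at [24:28] → "'hd'"; at [29:35] → "'icpl'".
Splitting on the pattern gives 6 pieces.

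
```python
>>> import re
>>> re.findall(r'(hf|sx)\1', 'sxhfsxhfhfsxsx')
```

['hf', 'sx']

A backreference is literal: `\1` must see the identical characters the first group matched.
One capturing group, so `findall` returns just the captured substring from each match — 2 in all.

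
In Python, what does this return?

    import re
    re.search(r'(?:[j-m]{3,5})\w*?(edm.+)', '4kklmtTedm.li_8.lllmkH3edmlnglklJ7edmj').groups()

('edm.li_8.lllmkH3edmlnglklJ7edmj',)

This matches 3 to 5 of a character in [j-m] (non-capturing group); then zero or more of a word character (lazy); then the literal 'edm', then one or more of any character (captured).
Unlike `match`, `search` isn't anchored — it looks for the pattern anywhere in the string.
The match spans [1:38] → 'kklmtTedm.li_8.lllmkH3edmlnglklJ7edmj'.
Captured: group 1 = 'edm.li_8.lllmkH3edmlnglklJ7edmj'.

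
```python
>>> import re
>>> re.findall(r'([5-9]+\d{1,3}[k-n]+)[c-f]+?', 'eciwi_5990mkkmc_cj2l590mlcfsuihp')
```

['5990mkkm', '590ml']

With a single group, `findall` returns only what that group captured — 2 items.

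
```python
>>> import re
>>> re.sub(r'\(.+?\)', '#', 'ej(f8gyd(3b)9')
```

Matches: at [2:12] → '(f8gyd(3b)'.
Each match is replaced by '#'.

'ej#9'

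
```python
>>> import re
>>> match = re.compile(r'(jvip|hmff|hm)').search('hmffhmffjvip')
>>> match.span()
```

(0, 4)

Alternation isn't longest-match — the leftmost alternative that fits at this position is chosen.
`re.search` scans for the first position where the pattern succeeds.
The match spans [0:4] → 'hmff'.
Captured: group 1 = 'hmff'.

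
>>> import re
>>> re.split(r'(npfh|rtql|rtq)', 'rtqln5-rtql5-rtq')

['', 'rtql', 'n5-', 'rtql', '5-', 'rtq', '']

Alternation isn't longest-match — the leftmost alternative that fits at this position is chosen.
Matches to split on: at [0:4] → 'rtql'; at [7:11] → 'rtql'; at [13:16] → 'rtq'.
The group in the pattern means `split` returns the separators' captures alongside the pieces.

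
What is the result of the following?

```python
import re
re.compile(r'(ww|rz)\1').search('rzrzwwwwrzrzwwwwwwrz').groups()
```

('rz',)

`\1` has to match the exact text group 1 already captured.
`re.search` tries every starting position until one works.
The match spans [0:4] → 'rzrz'.
Captured: group 1 = 'rz'.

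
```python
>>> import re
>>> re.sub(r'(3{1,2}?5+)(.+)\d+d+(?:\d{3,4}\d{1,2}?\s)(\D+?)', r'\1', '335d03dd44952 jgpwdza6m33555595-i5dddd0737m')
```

With the lazy modifier that quantifier settles for the fewest repetitions that let the rest of the pattern succeed (the atoms after it are unaffected and can still be greedy).
The replacement refers to a captured group, so each match is rewritten using its own captured text.

'335gpwdza6m33555595-i5dddd0737m'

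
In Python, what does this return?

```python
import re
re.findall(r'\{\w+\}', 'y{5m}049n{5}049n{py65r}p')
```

['{5m}', '{5}', '{py65r}']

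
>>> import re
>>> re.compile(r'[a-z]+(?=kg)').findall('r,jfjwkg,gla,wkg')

['jfjw', 'w']

The positive lookaround only admits positions where the adjacent text matches; those characters stay outside the span.
Since nothing is captured, `findall` lists the 2 matched substrings directly.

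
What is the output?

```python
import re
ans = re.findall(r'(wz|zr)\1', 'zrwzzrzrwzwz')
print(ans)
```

After group 1 captures some text, `\1` only succeeds where that same text appears again.
Because there's exactly one group, `findall` drops the full match and keeps group 1 from each hit.

['zr', 'wz']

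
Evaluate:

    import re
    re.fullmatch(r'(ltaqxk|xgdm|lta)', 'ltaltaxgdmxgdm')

None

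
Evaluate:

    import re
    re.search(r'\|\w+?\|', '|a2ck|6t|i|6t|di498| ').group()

`re.search` scans for the first position where the pattern succeeds.
The match spans [0:6] → '|a2ck|'.

'|a2ck|'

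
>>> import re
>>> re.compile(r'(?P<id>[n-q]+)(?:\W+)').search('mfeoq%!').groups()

('oq',)

This matches one or more of a character in [n-q] (captured as 'id'); then one or more of a non-word character (non-capturing group).
`re.search` tries every starting position until one works.
The match spans [3:7] → 'oq%!'.
Captured: group 1 = 'oq'.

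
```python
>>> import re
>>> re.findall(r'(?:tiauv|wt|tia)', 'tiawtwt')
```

['tia', 'wt', 'wt']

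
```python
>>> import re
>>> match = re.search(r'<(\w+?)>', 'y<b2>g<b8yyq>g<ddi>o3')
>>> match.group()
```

'<b2>'

Unlike `match`, `search` isn't anchored — it looks for the pattern anywhere in the string.
The match spans [1:5] → '<b2>'.
Captured: group 1 = 'b2'.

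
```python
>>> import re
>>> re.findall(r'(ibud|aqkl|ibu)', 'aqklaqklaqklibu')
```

['aqkl', 'aqkl', 'aqkl', 'ibu']

One capturing group, so `findall` returns just the captured substring from each match — 4 in all.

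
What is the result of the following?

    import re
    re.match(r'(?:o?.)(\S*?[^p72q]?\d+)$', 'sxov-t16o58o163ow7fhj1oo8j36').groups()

The pattern matches optionally a literal 'o', then any character (non-capturing group); then zero or more of a non-whitespace character (lazy), then optionally any character except [p72q], then one or more of a digit (captured); then anchored at the end.
`match` is anchored at position 0; if the pattern doesn't fit there, it returns None.
The match spans [0:28] → 'sxov-t16o58o163ow7fhj1oo8j36'.
Captured: group 1 = 'xov-t16o58o163ow7fhj1oo8j36'.

('xov-t16o58o163ow7fhj1oo8j36',)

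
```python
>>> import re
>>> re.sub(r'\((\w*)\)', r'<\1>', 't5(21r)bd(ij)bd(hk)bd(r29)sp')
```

't5<21r>bd<ij>bd<hk>bd<r29>sp'

The replacement refers to a captured group, so each match is rewritten using its own captured text.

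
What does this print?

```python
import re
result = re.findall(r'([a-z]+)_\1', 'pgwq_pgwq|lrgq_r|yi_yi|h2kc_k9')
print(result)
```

`\1` has to match the exact text group 1 already captured.
Scanning left to right: at [0:9] match 'pgwq_pgwq', group 1 = 'pgwq'; at [17:22] match 'yi_yi', group 1 = 'yi'.
Because there's exactly one group, `findall` drops the full match and keeps group 1 from each hit.

['pgwq', 'yi']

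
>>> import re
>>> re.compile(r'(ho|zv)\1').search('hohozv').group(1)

'ho'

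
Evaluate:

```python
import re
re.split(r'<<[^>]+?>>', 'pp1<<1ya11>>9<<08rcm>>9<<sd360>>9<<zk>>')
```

['pp1', '9', '9', '9', '']

Matches to split on: at [3:12] → '<<1ya11>>'; at [13:22] → '<<08rcm>>'; at [23:32] → '<<sd360>>'; at [33:39] → '<<zk>>'.
Splitting on the pattern gives 5 pieces.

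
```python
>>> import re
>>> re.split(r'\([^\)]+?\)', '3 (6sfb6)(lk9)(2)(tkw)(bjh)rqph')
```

['3 ', '', '', '', '', 'rqph']

Splitting on the pattern gives 6 pieces.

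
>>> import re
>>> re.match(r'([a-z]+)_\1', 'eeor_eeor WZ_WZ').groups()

('eeor',)

`\1` is not a pattern — it's the concrete string captured by group 1, re-applied verbatim.
`match` is anchored at position 0; if the pattern doesn't fit there, it returns None.
The match spans [0:9] → 'eeor_eeor'.
Captured: group 1 = 'eeor'.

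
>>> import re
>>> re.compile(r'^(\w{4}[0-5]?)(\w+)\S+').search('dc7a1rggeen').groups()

('dc7a1', 'rggee')

The match spans [0:11] → 'dc7a1rggeen'.
Captured: group 1 = 'dc7a1', group 2 = 'rggee'.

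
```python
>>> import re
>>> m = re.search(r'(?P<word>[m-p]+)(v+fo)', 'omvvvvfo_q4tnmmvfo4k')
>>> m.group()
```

'omvvvvfo'

The match spans [0:8] → 'omvvvvfo'.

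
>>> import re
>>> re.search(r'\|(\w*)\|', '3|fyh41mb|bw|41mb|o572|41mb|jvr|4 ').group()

'|fyh41mb|'

The match spans [1:10] → '|fyh41mb|'.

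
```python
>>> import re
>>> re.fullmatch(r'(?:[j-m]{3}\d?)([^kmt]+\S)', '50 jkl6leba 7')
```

This matches exactly 3 of a character in [j-m], then optionally a digit (non-capturing group); then one or more of any character except [kmt], then a non-whitespace character (captured).
For `fullmatch`, every character of the input must be accounted for by the pattern.
Here the string isn't matched end-to-end, so the call returns None.

None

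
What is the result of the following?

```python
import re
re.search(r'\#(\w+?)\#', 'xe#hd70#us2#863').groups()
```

The match spans [2:8] → '#hd70#'.
Captured: group 1 = 'hd70'.

('hd70',)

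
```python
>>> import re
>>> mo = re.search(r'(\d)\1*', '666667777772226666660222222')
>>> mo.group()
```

`\1` is not a pattern — it's the concrete string captured by group 1, re-applied verbatim.
Unlike `match`, `search` isn't anchored — it looks for the pattern anywhere in the string.
The match spans [0:5] → '66666'.
Captured: group 1 = '6'.

'66666'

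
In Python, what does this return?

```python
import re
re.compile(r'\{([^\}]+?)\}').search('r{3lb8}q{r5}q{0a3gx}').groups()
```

('3lb8',)

`search` walks the string left to right and returns the first match it finds.
The match spans [1:7] → '{3lb8}'.
Captured: group 1 = '3lb8'.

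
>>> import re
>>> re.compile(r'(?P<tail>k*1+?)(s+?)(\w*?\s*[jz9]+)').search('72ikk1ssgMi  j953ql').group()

'kk1ssgMi  j9'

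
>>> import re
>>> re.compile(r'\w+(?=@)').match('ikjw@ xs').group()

'ikjw'

The positive lookaround only admits positions where the adjacent text matches; those characters stay outside the span.
`re.match` won't scan ahead — the pattern has to work from the very first character.
The match spans [0:4] → 'ikjw'.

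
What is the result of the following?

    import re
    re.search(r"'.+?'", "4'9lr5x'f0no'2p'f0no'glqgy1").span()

(1, 8)

The match spans [1:8] → "'9lr5x'".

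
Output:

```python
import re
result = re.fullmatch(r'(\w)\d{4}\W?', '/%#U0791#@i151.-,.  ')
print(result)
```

None

This matches a word character (captured); then exactly 4 of a digit, then optionally a non-word character.
`re.fullmatch` requires the pattern to consume the entire string.
Here the string isn't matched end-to-end, so the call returns None.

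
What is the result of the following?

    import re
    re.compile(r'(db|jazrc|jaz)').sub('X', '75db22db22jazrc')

The regex engine tests alternatives in the order written; an earlier branch that matches wins even if a later one would match more.
`sub` substitutes 'X' at each match site.

'75X22X22X'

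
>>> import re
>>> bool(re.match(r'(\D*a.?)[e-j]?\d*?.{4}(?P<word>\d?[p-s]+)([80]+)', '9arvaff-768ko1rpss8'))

This matches zero or more of a non-digit, then the literal 'a', then optionally any character (captured); then optionally a character in [e-j], then zero or more of a digit (lazy), then exactly 4 of any character; then optionally a digit, then one or more of a character in [p-s] (captured as 'word'); then one or more of one of [80] (captured).
`re.match` won't scan ahead — the pattern has to work from the very first character.
Here the pattern fails at index 0, so the call returns None, and `bool(None)` is False.

False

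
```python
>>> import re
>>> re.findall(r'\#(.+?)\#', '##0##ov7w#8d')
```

['#0', 'ov7w']

Because the quantifier is non-greedy, it stops expanding at the earliest point where the rest of the pattern can succeed.
Matches: at [0:4] match '##0#', group 1 = '#0'; at [4:10] match '#ov7w#', group 1 = 'ov7w'.
One capturing group, so `findall` returns just the captured substring from each match — 2 in all.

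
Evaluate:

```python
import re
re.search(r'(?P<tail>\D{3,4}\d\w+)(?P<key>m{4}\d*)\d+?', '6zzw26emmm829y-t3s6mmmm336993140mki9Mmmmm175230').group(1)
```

'y-t3s6mmmm336993140mki9M'

The pattern matches 3 to 4 of a non-digit, then a digit, then one or more of a word character (captured as 'tail'); then exactly 4 of the literal 'm', then zero or more of a digit (captured as 'key'); then one or more of a digit (lazy).
`re.search` scans for the first position where the pattern succeeds.
The match spans [13:47] → 'y-t3s6mmmm336993140mki9Mmmmm175230'.
Captured: group 1 = 'y-t3s6mmmm336993140mki9M', group 2 = 'mmmm17523'.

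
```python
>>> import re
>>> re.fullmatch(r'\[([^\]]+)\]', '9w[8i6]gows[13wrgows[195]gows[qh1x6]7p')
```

For `fullmatch`, every character of the input must be accounted for by the pattern.
Here the string isn't matched end-to-end, so the call returns None.

None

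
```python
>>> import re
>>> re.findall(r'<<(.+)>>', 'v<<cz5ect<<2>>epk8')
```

Walking the string: at [1:14] match '<<cz5ect<<2>>', group 1 = 'cz5ect<<2'.
One capturing group, so `findall` returns just the captured substring from the one match — 1 in all.

['cz5ect<<2']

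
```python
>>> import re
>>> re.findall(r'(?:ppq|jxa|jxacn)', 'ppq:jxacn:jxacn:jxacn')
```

Branches in `(...|...)` are attempted left-to-right; the first branch that allows the whole pattern to succeed is taken.
Scanning left to right: at [0:3] → 'ppq'; at [4:7] → 'jxa'; at [10:13] → 'jxa'; at [16:19] → 'jxa'.
`findall` yields the raw match text (4 of them) because the pattern has no groups.

['ppq', 'jxa', 'jxa', 'jxa']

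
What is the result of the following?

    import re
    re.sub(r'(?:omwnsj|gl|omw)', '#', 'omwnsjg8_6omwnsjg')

`|` is ordered: at each position the engine commits to the first alternative that works.
Each match is replaced by '#'.

'#g8_6#g'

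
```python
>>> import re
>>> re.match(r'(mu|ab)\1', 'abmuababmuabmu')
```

None

`\1` has to match the exact text group 1 already captured.
`match` is anchored at position 0; if the pattern doesn't fit there, it returns None.
Here position 0 doesn't satisfy it, so the call returns None.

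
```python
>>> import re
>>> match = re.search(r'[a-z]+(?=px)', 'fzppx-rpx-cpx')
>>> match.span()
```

(0, 3)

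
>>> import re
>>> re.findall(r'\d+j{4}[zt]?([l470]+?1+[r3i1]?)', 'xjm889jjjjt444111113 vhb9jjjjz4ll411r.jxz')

['444111113', '4ll411r']

The pattern matches one or more of a digit, then exactly 4 of the literal 'j', then optionally one of [zt]; then one or more of one of [l470] (lazy), then one or more of a literal '1', then optionally one of [r3i1] (captured).
Because there's exactly one group, `findall` drops the full match and keeps group 1 from each hit.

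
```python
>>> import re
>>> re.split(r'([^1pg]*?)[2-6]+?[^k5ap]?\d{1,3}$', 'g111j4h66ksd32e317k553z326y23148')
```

The pattern matches zero or more of any character except [1pg] (lazy) (captured); then one or more of a character in [2-6] (lazy), then optionally any character except [k5ap], then 1 to 3 of a digit; then anchored at the end.
A non-greedy quantifier consumes as few characters as it can — just enough that the remainder of the pattern still matches from where it stops; whatever follows it matches normally.
Matches to split on: at [17:32] → '7k553z326y23148'.
With a capturing group present, the delimiter's captured portion is kept in the result list.

['g111j4h66ksd32e31', '7k553z326y', '']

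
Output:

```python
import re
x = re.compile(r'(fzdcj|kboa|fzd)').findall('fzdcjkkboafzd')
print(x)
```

Alternation tries branches left to right and keeps the first one that lets the overall match succeed at that position.
With a single group, `findall` returns only what that group captured — 3 items.

['fzdcj', 'kboa', 'fzd']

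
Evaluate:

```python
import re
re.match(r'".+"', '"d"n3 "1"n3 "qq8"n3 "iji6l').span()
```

`re.match` won't scan ahead — the pattern has to work from the very first character.
The match spans [0:21] → '"d"n3 "1"n3 "qq8"n3 "'.

(0, 21)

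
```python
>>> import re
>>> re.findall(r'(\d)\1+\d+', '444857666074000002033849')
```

['4']

`\1` is not a pattern — it's the concrete string captured by group 1, re-applied verbatim.
Walking the string: at [0:24] match '444857666074000002033849', group 1 = '4'.
Because there's exactly one group, `findall` drops the full match and keeps group 1 from the one hit.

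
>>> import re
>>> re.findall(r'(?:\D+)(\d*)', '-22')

['22']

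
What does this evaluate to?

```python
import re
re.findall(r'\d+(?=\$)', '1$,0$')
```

['1', '0']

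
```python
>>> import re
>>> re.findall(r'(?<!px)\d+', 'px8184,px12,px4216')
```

A negative assertion filters positions out without eating any characters.
Matches: at [3:6] → '184'; at [10:11] → '2'; at [15:18] → '216'.
With no groups in the pattern, `findall` gives back each whole match — 3 here.

['184', '2', '216']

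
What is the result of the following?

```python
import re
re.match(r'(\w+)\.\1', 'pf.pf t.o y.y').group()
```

'pf.pf'

The backreference `\1` re-matches whatever the first group consumed, character for character.
With `match`, the pattern is implicitly anchored at the beginning.
The match spans [0:5] → 'pf.pf'.
Captured: group 1 = 'pf'.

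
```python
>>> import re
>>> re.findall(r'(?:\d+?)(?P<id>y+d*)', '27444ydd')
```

Pattern: one or more of a digit (lazy) (non-capturing group); then one or more of a literal 'y', then zero or more of a literal 'd' (captured as 'id').
Scanning left to right: at [0:8] match '27444ydd', group 1 = 'ydd'.
`findall` collects group 1 from the one match (1 total).

['ydd']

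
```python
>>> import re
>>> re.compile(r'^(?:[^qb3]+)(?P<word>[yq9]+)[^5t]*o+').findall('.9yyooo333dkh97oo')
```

The pattern matches anchored at the start of the string; then one or more of any character except [qb3] (non-capturing group); then one or more of one of [yq9] (captured as 'word'); then zero or more of any character except [5t], then one or more of the literal 'o'.
Matches: at [0:17] match '.9yyooo333dkh97oo', group 1 = 'y'.
With a single group, `findall` returns only what that group captured — 1 item.

['y']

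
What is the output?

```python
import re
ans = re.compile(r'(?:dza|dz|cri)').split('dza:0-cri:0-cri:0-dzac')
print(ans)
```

['', ':0-', ':0-', ':0-', 'c']

The regex engine tests alternatives in the order written; an earlier branch that matches wins even if a later one would match more.
`split` removes every match and returns the 5 fragments in between.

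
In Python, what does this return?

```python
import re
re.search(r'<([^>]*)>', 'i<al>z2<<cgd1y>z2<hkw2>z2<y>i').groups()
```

The match spans [1:5] → '<al>'.
Captured: group 1 = 'al'.

('al',)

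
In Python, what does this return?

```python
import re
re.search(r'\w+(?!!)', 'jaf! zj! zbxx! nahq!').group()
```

The negative lookahead/lookbehind blocks any match where the forbidden context is present.
`re.search` scans for the first position where the pattern succeeds.
The match spans [0:2] → 'ja'.

'ja'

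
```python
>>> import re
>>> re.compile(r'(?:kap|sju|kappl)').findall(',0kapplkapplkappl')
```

Alternation isn't longest-match — the leftmost alternative that fits at this position is chosen.
No capturing groups, so `findall` returns the 3 full match strings.

['kap', 'kap', 'kap']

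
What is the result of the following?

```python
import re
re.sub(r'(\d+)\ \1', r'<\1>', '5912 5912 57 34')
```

`\1` is not a pattern — it's the concrete string captured by group 1, re-applied verbatim.
Matches: at [0:9] → '5912 5912'.
Each match is replaced using the text its own group 1 captured.

'<5912> 57 34'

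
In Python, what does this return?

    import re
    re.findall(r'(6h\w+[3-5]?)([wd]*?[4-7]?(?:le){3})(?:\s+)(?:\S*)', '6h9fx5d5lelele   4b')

[('6h9fx5d5', 'lelele')]

This matches the literal '6h', then one or more of a word character, then optionally a character in [3-5] (captured); then zero or more of one of [wd] (lazy), then optionally a character in [4-7], then the literal 'le' repeated 3 times (captured); then one or more of whitespace (non-capturing group); then zero or more of a non-whitespace character (non-capturing group).
Multiple groups make `findall` return tuples — one 2-tuple for the one match.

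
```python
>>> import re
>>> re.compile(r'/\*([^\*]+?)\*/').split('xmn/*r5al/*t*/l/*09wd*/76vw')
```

['xmn/*r5al', 't', 'l', '09wd', '76vw']

With a capturing group present, the delimiter's captured portion is kept in the result list.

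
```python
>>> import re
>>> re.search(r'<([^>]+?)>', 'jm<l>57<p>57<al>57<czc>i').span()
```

`search` walks the string left to right and returns the first match it finds.
The match spans [2:5] → '<l>'.
Captured: group 1 = 'l'.

(2, 5)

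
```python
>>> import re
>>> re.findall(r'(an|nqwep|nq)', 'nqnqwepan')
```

The regex engine tests alternatives in the order written; an earlier branch that matches wins even if a later one would match more.
One capturing group, so `findall` returns just the captured substring from each match — 3 in all.

['nq', 'nqwep', 'an']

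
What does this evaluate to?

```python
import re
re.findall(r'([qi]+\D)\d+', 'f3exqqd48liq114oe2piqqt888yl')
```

['qqd', 'iq', 'iqqt']

Because there's exactly one group, `findall` drops the full match and keeps group 1 from each hit.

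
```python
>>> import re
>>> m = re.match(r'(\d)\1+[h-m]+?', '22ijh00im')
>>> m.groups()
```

('2',)

The match spans [0:3] → '22i'.
Captured: group 1 = '2'.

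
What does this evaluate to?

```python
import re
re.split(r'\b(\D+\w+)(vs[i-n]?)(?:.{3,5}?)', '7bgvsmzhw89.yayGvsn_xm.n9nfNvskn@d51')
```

This matches a word boundary (`\b`, zero-width); then one or more of a non-digit, then one or more of a word character (captured); then the literal 'vs', then optionally a character in [i-n] (captured); then 3 to 5 of any character (lazy) (non-capturing group).
Matches to split on: at [11:34] → '.yayGvsn_xm.n9nfNvskn@d'.
With a capturing group present, the delimiter's captured portion is kept in the result list.

['7bgvsmzhw89', '.yayGvsn_xm.n9nfN', 'vsk', '51']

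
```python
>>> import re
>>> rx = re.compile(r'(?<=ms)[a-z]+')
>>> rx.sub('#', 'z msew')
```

'z ms#'

Lookahead/lookbehind check context without consuming it, so the matched span excludes the asserted characters.
Matches: at [4:6] → 'ew'.
`sub` substitutes '#' at each match site.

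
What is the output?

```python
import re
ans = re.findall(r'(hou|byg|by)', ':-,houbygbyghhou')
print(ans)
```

['hou', 'byg', 'byg', 'hou']

Alternation isn't longest-match — the leftmost alternative that fits at this position is chosen.
Matches: at [3:6] match 'hou', group 1 = 'hou'; at [6:9] match 'byg', group 1 = 'byg'; at [9:12] match 'byg', group 1 = 'byg'; at [13:16] match 'hou', group 1 = 'hou'.
One capturing group, so `findall` returns just the captured substring from each match — 4 in all.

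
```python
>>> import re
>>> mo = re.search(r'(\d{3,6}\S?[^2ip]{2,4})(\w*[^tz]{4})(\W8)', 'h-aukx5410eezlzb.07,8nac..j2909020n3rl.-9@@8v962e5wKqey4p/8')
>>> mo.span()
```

(6, 21)

Pattern: 3 to 6 of a digit, then optionally a non-whitespace character, then 2 to 4 of any character except [2ip] (captured); then zero or more of a word character, then exactly 4 of any character except [tz] (captured); then a non-word character, then the literal '8' (captured).
`search` walks the string left to right and returns the first match it finds.
The match spans [6:21] → '5410eezlzb.07,8'.
Captured: group 1 = '5410eezlz', group 2 = 'b.07', group 3 = ',8'.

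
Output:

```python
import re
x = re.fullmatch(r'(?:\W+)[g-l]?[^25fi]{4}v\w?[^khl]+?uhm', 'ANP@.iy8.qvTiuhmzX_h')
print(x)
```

The pattern matches one or more of a non-word character (non-capturing group); then optionally a character in [g-l], then exactly 4 of any character except [25fi], then a literal 'v'; then optionally a word character; then one or more of any character except [khl] (lazy), then the literal 'uhm'.
`fullmatch` succeeds only if the pattern covers the string from start to end.
Here the pattern can't cover the whole string, so the call returns None.

None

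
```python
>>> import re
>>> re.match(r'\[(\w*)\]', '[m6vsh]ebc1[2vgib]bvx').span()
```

(0, 7)

`re.match` won't scan ahead — the pattern has to work from the very first character.
The match spans [0:7] → '[m6vsh]'.
Captured: group 1 = 'm6vsh'.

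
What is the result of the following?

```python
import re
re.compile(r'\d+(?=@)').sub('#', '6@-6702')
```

Because the assertion is zero-width, the text it checks is not consumed and won't appear in the result.
Matches: at [0:1] → '6'.
Each match is replaced by '#'.

'#@-6702'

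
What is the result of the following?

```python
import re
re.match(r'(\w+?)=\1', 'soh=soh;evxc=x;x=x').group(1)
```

The backreference `\1` re-matches whatever the first group consumed, character for character.
`re.match` only tries the pattern at the start of the string.
The match spans [0:7] → 'soh=soh'.
Captured: group 1 = 'soh'.

'soh'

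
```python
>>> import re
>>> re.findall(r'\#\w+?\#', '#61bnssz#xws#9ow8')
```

Scanning left to right: at [0:9] → '#61bnssz#'.
Since nothing is captured, `findall` lists the 1 matched substring directly.

['#61bnssz#']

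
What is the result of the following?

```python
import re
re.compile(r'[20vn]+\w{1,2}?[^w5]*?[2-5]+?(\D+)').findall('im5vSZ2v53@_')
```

['v']

The pattern matches one or more of one of [20vn], then 1 to 2 of a word character (lazy); then zero or more of any character except [w5] (lazy), then one or more of a character in [2-5] (lazy); then one or more of a non-digit (captured).
Lazy quantifiers expand one character at a time until the remainder of the pattern can match.
Scanning left to right: at [3:8] match 'vSZ2v', group 1 = 'v'.
`findall` collects group 1 from the one match (1 total).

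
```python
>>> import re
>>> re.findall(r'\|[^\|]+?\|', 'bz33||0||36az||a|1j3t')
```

['|0|', '|36az|', '|a|']

`findall` yields the raw match text (3 of them) because the pattern has no groups.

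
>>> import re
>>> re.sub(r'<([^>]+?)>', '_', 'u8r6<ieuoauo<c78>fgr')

'u8r6_fgr'

Matches: at [4:17] → '<ieuoauo<c78>'.
Every occurrence is swapped for '_'.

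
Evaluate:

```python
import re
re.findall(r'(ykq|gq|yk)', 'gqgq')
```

One capturing group, so `findall` returns just the captured substring from each match — 2 in all.

['gq', 'gq']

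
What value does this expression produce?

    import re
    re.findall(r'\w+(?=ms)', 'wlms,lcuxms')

The positive lookaround only admits positions where the adjacent text matches; those characters stay outside the span.
With no groups in the pattern, `findall` gives back each whole match — 2 here.

['wl', 'lcux']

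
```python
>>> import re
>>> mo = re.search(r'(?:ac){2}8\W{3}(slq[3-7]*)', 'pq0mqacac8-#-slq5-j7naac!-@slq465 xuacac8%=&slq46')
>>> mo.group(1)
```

The match spans [5:17] → 'acac8-#-slq5'.
Captured: group 1 = 'slq5'.

'slq5'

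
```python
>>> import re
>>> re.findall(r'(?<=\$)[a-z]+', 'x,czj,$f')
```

The `(?=…)`/`(?<=…)` assertion just peeks at neighbouring text; it doesn't advance the match position.
No capturing groups, so `findall` returns the 1 full match string.

['f']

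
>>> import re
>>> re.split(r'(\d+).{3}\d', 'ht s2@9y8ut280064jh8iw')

['ht s', '2', 'ut', '28006', 'iw']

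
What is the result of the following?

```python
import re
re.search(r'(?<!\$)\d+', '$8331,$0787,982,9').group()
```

'331'

The negative lookahead/lookbehind blocks any match where the forbidden context is present.
The match spans [2:5] → '331'.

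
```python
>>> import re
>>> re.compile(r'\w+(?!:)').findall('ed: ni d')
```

A negative assertion filters positions out without eating any characters.
Matches: at [0:1] → 'e'; at [4:6] → 'ni'; at [7:8] → 'd'.
With no groups in the pattern, `findall` gives back each whole match — 3 here.

['e', 'ni', 'd']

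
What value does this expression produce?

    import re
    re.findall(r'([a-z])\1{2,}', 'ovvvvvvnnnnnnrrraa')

`\1` has to match the exact text group 1 already captured.
Walking the string: at [1:7] match 'vvvvvv', group 1 = 'v'; at [7:13] match 'nnnnnn', group 1 = 'n'; at [13:16] match 'rrr', group 1 = 'r'.
Because there's exactly one group, `findall` drops the full match and keeps group 1 from each hit.

['v', 'n', 'r']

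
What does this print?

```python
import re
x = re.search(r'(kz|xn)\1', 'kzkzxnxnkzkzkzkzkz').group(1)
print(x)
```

kz

The match spans [0:4] → 'kzkz'.
Captured: group 1 = 'kz'.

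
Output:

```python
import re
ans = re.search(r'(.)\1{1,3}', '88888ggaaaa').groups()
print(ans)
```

The match spans [0:4] → '8888'.
Captured: group 1 = '8'.

('8',)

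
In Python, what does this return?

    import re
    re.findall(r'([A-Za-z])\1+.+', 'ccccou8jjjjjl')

['c']

A backreference is literal: `\1` must see the identical characters the first group matched.
Walking the string: at [0:13] match 'ccccou8jjjjjl', group 1 = 'c'.
`findall` collects group 1 from the one match (1 total).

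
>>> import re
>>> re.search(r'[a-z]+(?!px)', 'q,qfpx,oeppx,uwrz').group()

'q'

Because the assertion is negative and zero-width, positions next to the forbidden text are skipped.
`re.search` tries every starting position until one works.
The match spans [0:1] → 'q'.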